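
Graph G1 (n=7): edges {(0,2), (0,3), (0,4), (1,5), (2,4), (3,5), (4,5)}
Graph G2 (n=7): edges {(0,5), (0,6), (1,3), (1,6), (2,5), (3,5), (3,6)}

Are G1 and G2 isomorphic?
Yes, isomorphic

The graphs are isomorphic.
One valid mapping φ: V(G1) → V(G2): 0→6, 1→2, 2→1, 3→0, 4→3, 5→5, 6→4

Verify φ preserves adjacency — for each edge of G1, its image is an edge of G2:
  (0,2) → (φ(0),φ(2)) = (1,6) ∈ E(G2) ✓
  (0,3) → (φ(0),φ(3)) = (0,6) ∈ E(G2) ✓
  (0,4) → (φ(0),φ(4)) = (3,6) ∈ E(G2) ✓
  (1,5) → (φ(1),φ(5)) = (2,5) ∈ E(G2) ✓
  (2,4) → (φ(2),φ(4)) = (1,3) ∈ E(G2) ✓
  (3,5) → (φ(3),φ(5)) = (0,5) ∈ E(G2) ✓
  (4,5) → (φ(4),φ(5)) = (3,5) ∈ E(G2) ✓
All 7 edges of G1 map to edges of G2, and |E(G1)| = |E(G2)| = 7, so φ is a bijection on edges as well as vertices. Hence G1 ≅ G2.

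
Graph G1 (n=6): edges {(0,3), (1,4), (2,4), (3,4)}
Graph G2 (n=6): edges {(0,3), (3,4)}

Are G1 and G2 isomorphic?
No, not isomorphic

The graphs are NOT isomorphic.

Counting edges: G1 has 4 edge(s); G2 has 2 edge(s).
Edge count is an isomorphism invariant (a bijection on vertices induces a bijection on edges), so differing edge counts rule out isomorphism.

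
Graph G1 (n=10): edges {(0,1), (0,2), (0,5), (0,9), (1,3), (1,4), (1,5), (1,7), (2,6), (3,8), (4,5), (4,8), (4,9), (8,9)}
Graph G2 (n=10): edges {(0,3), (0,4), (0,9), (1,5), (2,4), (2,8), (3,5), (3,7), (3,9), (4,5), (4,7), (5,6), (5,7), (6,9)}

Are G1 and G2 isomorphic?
Yes, isomorphic

The graphs are isomorphic.
One valid mapping φ: V(G1) → V(G2): 0→4, 1→5, 2→2, 3→6, 4→3, 5→7, 6→8, 7→1, 8→9, 9→0

Verify φ preserves adjacency — for each edge of G1, its image is an edge of G2:
  (0,1) → (φ(0),φ(1)) = (4,5) ∈ E(G2) ✓
  (0,2) → (φ(0),φ(2)) = (2,4) ∈ E(G2) ✓
  (0,5) → (φ(0),φ(5)) = (4,7) ∈ E(G2) ✓
  (0,9) → (φ(0),φ(9)) = (0,4) ∈ E(G2) ✓
  (1,3) → (φ(1),φ(3)) = (5,6) ∈ E(G2) ✓
  (1,4) → (φ(1),φ(4)) = (3,5) ∈ E(G2) ✓
  (1,5) → (φ(1),φ(5)) = (5,7) ∈ E(G2) ✓
  (1,7) → (φ(1),φ(7)) = (1,5) ∈ E(G2) ✓
  (2,6) → (φ(2),φ(6)) = (2,8) ∈ E(G2) ✓
  (3,8) → (φ(3),φ(8)) = (6,9) ∈ E(G2) ✓
  (4,5) → (φ(4),φ(5)) = (3,7) ∈ E(G2) ✓
  (4,8) → (φ(4),φ(8)) = (3,9) ∈ E(G2) ✓
  (4,9) → (φ(4),φ(9)) = (0,3) ∈ E(G2) ✓
  (8,9) → (φ(8),φ(9)) = (0,9) ∈ E(G2) ✓
All 14 edges of G1 map to edges of G2, and |E(G1)| = |E(G2)| = 14, so φ is a bijection on edges as well as vertices. Hence G1 ≅ G2.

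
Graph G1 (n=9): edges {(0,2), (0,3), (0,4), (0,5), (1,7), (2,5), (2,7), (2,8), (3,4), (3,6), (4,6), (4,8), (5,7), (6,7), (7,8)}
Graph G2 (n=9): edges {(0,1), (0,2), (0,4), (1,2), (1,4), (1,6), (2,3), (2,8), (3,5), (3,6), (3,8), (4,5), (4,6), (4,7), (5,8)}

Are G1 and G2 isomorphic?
Yes, isomorphic

The graphs are isomorphic.
One valid mapping φ: V(G1) → V(G2): 0→2, 1→7, 2→1, 3→8, 4→3, 5→0, 6→5, 7→4, 8→6

Verify φ preserves adjacency — for each edge of G1, its image is an edge of G2:
  (0,2) → (φ(0),φ(2)) = (1,2) ∈ E(G2) ✓
  (0,3) → (φ(0),φ(3)) = (2,8) ∈ E(G2) ✓
  (0,4) → (φ(0),φ(4)) = (2,3) ∈ E(G2) ✓
  (0,5) → (φ(0),φ(5)) = (0,2) ∈ E(G2) ✓
  (1,7) → (φ(1),φ(7)) = (4,7) ∈ E(G2) ✓
  (2,5) → (φ(2),φ(5)) = (0,1) ∈ E(G2) ✓
  (2,7) → (φ(2),φ(7)) = (1,4) ∈ E(G2) ✓
  (2,8) → (φ(2),φ(8)) = (1,6) ∈ E(G2) ✓
  (3,4) → (φ(3),φ(4)) = (3,8) ∈ E(G2) ✓
  (3,6) → (φ(3),φ(6)) = (5,8) ∈ E(G2) ✓
  (4,6) → (φ(4),φ(6)) = (3,5) ∈ E(G2) ✓
  (4,8) → (φ(4),φ(8)) = (3,6) ∈ E(G2) ✓
  (5,7) → (φ(5),φ(7)) = (0,4) ∈ E(G2) ✓
  (6,7) → (φ(6),φ(7)) = (4,5) ∈ E(G2) ✓
  (7,8) → (φ(7),φ(8)) = (4,6) ∈ E(G2) ✓
All 15 edges of G1 map to edges of G2, and |E(G1)| = |E(G2)| = 15, so φ is a bijection on edges as well as vertices. Hence G1 ≅ G2.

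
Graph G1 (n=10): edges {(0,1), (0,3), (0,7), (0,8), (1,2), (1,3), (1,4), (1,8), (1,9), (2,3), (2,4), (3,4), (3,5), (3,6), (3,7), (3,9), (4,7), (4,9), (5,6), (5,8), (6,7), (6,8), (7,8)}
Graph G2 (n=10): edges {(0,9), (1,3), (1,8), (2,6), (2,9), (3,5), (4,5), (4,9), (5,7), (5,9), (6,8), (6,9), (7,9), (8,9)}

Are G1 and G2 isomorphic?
No, not isomorphic

The graphs are NOT isomorphic.

Counting triangles (3-cliques): G1 has 16, G2 has 4.
Triangle count is an isomorphism invariant, so differing triangle counts rule out isomorphism.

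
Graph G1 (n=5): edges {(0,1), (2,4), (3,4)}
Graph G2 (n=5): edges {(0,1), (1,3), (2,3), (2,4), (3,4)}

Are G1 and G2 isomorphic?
No, not isomorphic

The graphs are NOT isomorphic.

Counting edges: G1 has 3 edge(s); G2 has 5 edge(s).
Edge count is an isomorphism invariant (a bijection on vertices induces a bijection on edges), so differing edge counts rule out isomorphism.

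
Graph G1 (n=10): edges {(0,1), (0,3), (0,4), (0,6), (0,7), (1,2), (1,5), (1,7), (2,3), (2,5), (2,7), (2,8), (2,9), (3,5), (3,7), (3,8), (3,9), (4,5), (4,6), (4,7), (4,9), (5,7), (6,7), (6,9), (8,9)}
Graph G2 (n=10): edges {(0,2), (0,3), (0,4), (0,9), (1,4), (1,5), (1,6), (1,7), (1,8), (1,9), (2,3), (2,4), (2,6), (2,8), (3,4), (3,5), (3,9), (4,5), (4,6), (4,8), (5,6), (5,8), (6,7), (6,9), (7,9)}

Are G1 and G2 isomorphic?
Yes, isomorphic

The graphs are isomorphic.
One valid mapping φ: V(G1) → V(G2): 0→2, 1→8, 2→1, 3→6, 4→3, 5→5, 6→0, 7→4, 8→7, 9→9

Verify φ preserves adjacency — for each edge of G1, its image is an edge of G2:
  (0,1) → (φ(0),φ(1)) = (2,8) ∈ E(G2) ✓
  (0,3) → (φ(0),φ(3)) = (2,6) ∈ E(G2) ✓
  (0,4) → (φ(0),φ(4)) = (2,3) ∈ E(G2) ✓
  (0,6) → (φ(0),φ(6)) = (0,2) ∈ E(G2) ✓
  (0,7) → (φ(0),φ(7)) = (2,4) ∈ E(G2) ✓
  (1,2) → (φ(1),φ(2)) = (1,8) ∈ E(G2) ✓
  (1,5) → (φ(1),φ(5)) = (5,8) ∈ E(G2) ✓
  (1,7) → (φ(1),φ(7)) = (4,8) ∈ E(G2) ✓
  (2,3) → (φ(2),φ(3)) = (1,6) ∈ E(G2) ✓
  (2,5) → (φ(2),φ(5)) = (1,5) ∈ E(G2) ✓
  (2,7) → (φ(2),φ(7)) = (1,4) ∈ E(G2) ✓
  (2,8) → (φ(2),φ(8)) = (1,7) ∈ E(G2) ✓
  (2,9) → (φ(2),φ(9)) = (1,9) ∈ E(G2) ✓
  (3,5) → (φ(3),φ(5)) = (5,6) ∈ E(G2) ✓
  (3,7) → (φ(3),φ(7)) = (4,6) ∈ E(G2) ✓
  (3,8) → (φ(3),φ(8)) = (6,7) ∈ E(G2) ✓
  (3,9) → (φ(3),φ(9)) = (6,9) ∈ E(G2) ✓
  (4,5) → (φ(4),φ(5)) = (3,5) ∈ E(G2) ✓
  (4,6) → (φ(4),φ(6)) = (0,3) ∈ E(G2) ✓
  (4,7) → (φ(4),φ(7)) = (3,4) ∈ E(G2) ✓
  (4,9) → (φ(4),φ(9)) = (3,9) ∈ E(G2) ✓
  (5,7) → (φ(5),φ(7)) = (4,5) ∈ E(G2) ✓
  (6,7) → (φ(6),φ(7)) = (0,4) ∈ E(G2) ✓
  (6,9) → (φ(6),φ(9)) = (0,9) ∈ E(G2) ✓
  (8,9) → (φ(8),φ(9)) = (7,9) ∈ E(G2) ✓
All 25 edges of G1 map to edges of G2, and |E(G1)| = |E(G2)| = 25, so φ is a bijection on edges as well as vertices. Hence G1 ≅ G2.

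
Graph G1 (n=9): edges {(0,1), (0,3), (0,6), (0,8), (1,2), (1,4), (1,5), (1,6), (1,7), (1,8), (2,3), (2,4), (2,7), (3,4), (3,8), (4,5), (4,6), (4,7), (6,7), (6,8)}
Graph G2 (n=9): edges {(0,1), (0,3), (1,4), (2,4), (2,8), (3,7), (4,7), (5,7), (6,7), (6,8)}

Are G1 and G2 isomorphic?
No, not isomorphic

The graphs are NOT isomorphic.

Counting triangles (3-cliques): G1 has 14, G2 has 0.
Triangle count is an isomorphism invariant, so differing triangle counts rule out isomorphism.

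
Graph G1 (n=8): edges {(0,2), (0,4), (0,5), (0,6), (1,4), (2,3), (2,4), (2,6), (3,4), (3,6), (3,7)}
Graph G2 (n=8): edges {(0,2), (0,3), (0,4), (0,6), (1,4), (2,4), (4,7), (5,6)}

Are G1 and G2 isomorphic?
No, not isomorphic

The graphs are NOT isomorphic.

Counting triangles (3-cliques): G1 has 4, G2 has 1.
Triangle count is an isomorphism invariant, so differing triangle counts rule out isomorphism.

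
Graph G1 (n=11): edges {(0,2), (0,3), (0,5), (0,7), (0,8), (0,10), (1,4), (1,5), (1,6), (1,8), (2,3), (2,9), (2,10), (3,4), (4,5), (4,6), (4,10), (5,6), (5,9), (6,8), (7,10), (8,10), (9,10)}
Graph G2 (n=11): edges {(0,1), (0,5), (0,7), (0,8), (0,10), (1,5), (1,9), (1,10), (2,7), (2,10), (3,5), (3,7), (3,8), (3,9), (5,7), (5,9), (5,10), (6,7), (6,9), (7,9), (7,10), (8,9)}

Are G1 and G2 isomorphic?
No, not isomorphic

The graphs are NOT isomorphic.

Connected components of G1: 1 component(s) with vertex sets [[0, 1, 2, 3, 4, 5, 6, 7, 8, 9, 10]], sizes [11].
Connected components of G2: 2 component(s) with vertex sets [[4], [0, 1, 2, 3, 5, 6, 7, 8, 9, 10]], sizes [1, 10].
The number of connected components (and the multiset of component sizes) is an isomorphism invariant — an isomorphism maps each component of G1 bijectively onto a component of G2. Since G1 has 1 component(s) and G2 has 2, they cannot be isomorphic.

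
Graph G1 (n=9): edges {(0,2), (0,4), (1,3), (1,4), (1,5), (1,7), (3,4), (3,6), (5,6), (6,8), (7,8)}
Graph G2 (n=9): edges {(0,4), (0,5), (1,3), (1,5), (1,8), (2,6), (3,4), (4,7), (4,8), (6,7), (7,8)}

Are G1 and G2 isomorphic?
Yes, isomorphic

The graphs are isomorphic.
One valid mapping φ: V(G1) → V(G2): 0→6, 1→4, 2→2, 3→8, 4→7, 5→3, 6→1, 7→0, 8→5

Verify φ preserves adjacency — for each edge of G1, its image is an edge of G2:
  (0,2) → (φ(0),φ(2)) = (2,6) ∈ E(G2) ✓
  (0,4) → (φ(0),φ(4)) = (6,7) ∈ E(G2) ✓
  (1,3) → (φ(1),φ(3)) = (4,8) ∈ E(G2) ✓
  (1,4) → (φ(1),φ(4)) = (4,7) ∈ E(G2) ✓
  (1,5) → (φ(1),φ(5)) = (3,4) ∈ E(G2) ✓
  (1,7) → (φ(1),φ(7)) = (0,4) ∈ E(G2) ✓
  (3,4) → (φ(3),φ(4)) = (7,8) ∈ E(G2) ✓
  (3,6) → (φ(3),φ(6)) = (1,8) ∈ E(G2) ✓
  (5,6) → (φ(5),φ(6)) = (1,3) ∈ E(G2) ✓
  (6,8) → (φ(6),φ(8)) = (1,5) ∈ E(G2) ✓
  (7,8) → (φ(7),φ(8)) = (0,5) ∈ E(G2) ✓
All 11 edges of G1 map to edges of G2, and |E(G1)| = |E(G2)| = 11, so φ is a bijection on edges as well as vertices. Hence G1 ≅ G2.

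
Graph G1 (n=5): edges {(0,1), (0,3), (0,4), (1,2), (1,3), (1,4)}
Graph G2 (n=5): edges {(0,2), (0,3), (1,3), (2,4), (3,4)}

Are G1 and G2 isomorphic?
No, not isomorphic

The graphs are NOT isomorphic.

Degrees in G1: deg(0)=3, deg(1)=4, deg(2)=1, deg(3)=2, deg(4)=2.
Sorted degree sequence of G1: [4, 3, 2, 2, 1].
Degrees in G2: deg(0)=2, deg(1)=1, deg(2)=2, deg(3)=3, deg(4)=2.
Sorted degree sequence of G2: [3, 2, 2, 2, 1].
The (sorted) degree sequence is an isomorphism invariant, so since G1 and G2 have different degree sequences they cannot be isomorphic.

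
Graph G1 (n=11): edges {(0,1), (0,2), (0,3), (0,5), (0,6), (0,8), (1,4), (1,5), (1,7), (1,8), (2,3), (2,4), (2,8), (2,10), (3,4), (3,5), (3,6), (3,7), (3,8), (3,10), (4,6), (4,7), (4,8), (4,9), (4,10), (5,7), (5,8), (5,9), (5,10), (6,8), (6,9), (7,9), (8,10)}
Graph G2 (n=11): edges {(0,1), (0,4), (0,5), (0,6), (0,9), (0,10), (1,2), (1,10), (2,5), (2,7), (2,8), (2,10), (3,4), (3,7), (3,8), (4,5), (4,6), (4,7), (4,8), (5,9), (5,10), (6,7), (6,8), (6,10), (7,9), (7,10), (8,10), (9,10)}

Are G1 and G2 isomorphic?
No, not isomorphic

The graphs are NOT isomorphic.

Counting triangles (3-cliques): G1 has 34, G2 has 19.
Triangle count is an isomorphism invariant, so differing triangle counts rule out isomorphism.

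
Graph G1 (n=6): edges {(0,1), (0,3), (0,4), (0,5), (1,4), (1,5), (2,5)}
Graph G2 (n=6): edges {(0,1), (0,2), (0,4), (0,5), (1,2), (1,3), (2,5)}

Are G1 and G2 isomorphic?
Yes, isomorphic

The graphs are isomorphic.
One valid mapping φ: V(G1) → V(G2): 0→0, 1→2, 2→3, 3→4, 4→5, 5→1

Verify φ preserves adjacency — for each edge of G1, its image is an edge of G2:
  (0,1) → (φ(0),φ(1)) = (0,2) ∈ E(G2) ✓
  (0,3) → (φ(0),φ(3)) = (0,4) ∈ E(G2) ✓
  (0,4) → (φ(0),φ(4)) = (0,5) ∈ E(G2) ✓
  (0,5) → (φ(0),φ(5)) = (0,1) ∈ E(G2) ✓
  (1,4) → (φ(1),φ(4)) = (2,5) ∈ E(G2) ✓
  (1,5) → (φ(1),φ(5)) = (1,2) ∈ E(G2) ✓
  (2,5) → (φ(2),φ(5)) = (1,3) ∈ E(G2) ✓
All 7 edges of G1 map to edges of G2, and |E(G1)| = |E(G2)| = 7, so φ is a bijection on edges as well as vertices. Hence G1 ≅ G2.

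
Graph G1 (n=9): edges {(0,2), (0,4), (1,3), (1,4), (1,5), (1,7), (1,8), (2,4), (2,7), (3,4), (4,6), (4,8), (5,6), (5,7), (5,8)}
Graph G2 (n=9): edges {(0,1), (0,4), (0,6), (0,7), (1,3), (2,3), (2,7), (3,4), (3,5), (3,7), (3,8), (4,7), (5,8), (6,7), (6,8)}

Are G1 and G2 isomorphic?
Yes, isomorphic

The graphs are isomorphic.
One valid mapping φ: V(G1) → V(G2): 0→5, 1→7, 2→8, 3→2, 4→3, 5→0, 6→1, 7→6, 8→4

Verify φ preserves adjacency — for each edge of G1, its image is an edge of G2:
  (0,2) → (φ(0),φ(2)) = (5,8) ∈ E(G2) ✓
  (0,4) → (φ(0),φ(4)) = (3,5) ∈ E(G2) ✓
  (1,3) → (φ(1),φ(3)) = (2,7) ∈ E(G2) ✓
  (1,4) → (φ(1),φ(4)) = (3,7) ∈ E(G2) ✓
  (1,5) → (φ(1),φ(5)) = (0,7) ∈ E(G2) ✓
  (1,7) → (φ(1),φ(7)) = (6,7) ∈ E(G2) ✓
  (1,8) → (φ(1),φ(8)) = (4,7) ∈ E(G2) ✓
  (2,4) → (φ(2),φ(4)) = (3,8) ∈ E(G2) ✓
  (2,7) → (φ(2),φ(7)) = (6,8) ∈ E(G2) ✓
  (3,4) → (φ(3),φ(4)) = (2,3) ∈ E(G2) ✓
  (4,6) → (φ(4),φ(6)) = (1,3) ∈ E(G2) ✓
  (4,8) → (φ(4),φ(8)) = (3,4) ∈ E(G2) ✓
  (5,6) → (φ(5),φ(6)) = (0,1) ∈ E(G2) ✓
  (5,7) → (φ(5),φ(7)) = (0,6) ∈ E(G2) ✓
  (5,8) → (φ(5),φ(8)) = (0,4) ∈ E(G2) ✓
All 15 edges of G1 map to edges of G2, and |E(G1)| = |E(G2)| = 15, so φ is a bijection on edges as well as vertices. Hence G1 ≅ G2.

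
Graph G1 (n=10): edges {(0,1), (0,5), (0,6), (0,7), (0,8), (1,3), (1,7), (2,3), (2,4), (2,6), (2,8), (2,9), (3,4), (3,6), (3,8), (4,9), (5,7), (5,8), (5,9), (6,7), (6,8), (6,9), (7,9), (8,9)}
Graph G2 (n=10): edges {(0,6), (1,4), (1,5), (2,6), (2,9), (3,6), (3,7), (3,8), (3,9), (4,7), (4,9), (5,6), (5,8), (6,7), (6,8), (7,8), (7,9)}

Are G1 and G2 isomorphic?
No, not isomorphic

The graphs are NOT isomorphic.

Counting triangles (3-cliques): G1 has 17, G2 has 7.
Triangle count is an isomorphism invariant, so differing triangle counts rule out isomorphism.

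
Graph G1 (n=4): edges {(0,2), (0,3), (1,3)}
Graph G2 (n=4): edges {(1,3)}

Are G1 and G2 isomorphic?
No, not isomorphic

The graphs are NOT isomorphic.

Counting edges: G1 has 3 edge(s); G2 has 1 edge(s).
Edge count is an isomorphism invariant (a bijection on vertices induces a bijection on edges), so differing edge counts rule out isomorphism.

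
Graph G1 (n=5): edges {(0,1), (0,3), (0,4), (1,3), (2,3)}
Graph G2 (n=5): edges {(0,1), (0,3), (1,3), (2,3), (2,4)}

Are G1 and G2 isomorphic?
No, not isomorphic

The graphs are NOT isomorphic.

Degrees in G1: deg(0)=3, deg(1)=2, deg(2)=1, deg(3)=3, deg(4)=1.
Sorted degree sequence of G1: [3, 3, 2, 1, 1].
Degrees in G2: deg(0)=2, deg(1)=2, deg(2)=2, deg(3)=3, deg(4)=1.
Sorted degree sequence of G2: [3, 2, 2, 2, 1].
The (sorted) degree sequence is an isomorphism invariant, so since G1 and G2 have different degree sequences they cannot be isomorphic.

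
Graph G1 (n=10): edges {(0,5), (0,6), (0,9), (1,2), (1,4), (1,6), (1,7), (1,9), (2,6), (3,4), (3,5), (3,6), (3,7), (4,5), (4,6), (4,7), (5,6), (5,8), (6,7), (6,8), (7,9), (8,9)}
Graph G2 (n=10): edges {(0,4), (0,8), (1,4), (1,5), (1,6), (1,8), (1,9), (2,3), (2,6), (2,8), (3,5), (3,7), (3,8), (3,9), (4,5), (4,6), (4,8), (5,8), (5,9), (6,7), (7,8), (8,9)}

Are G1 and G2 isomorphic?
Yes, isomorphic

The graphs are isomorphic.
One valid mapping φ: V(G1) → V(G2): 0→2, 1→4, 2→0, 3→9, 4→5, 5→3, 6→8, 7→1, 8→7, 9→6

Verify φ preserves adjacency — for each edge of G1, its image is an edge of G2:
  (0,5) → (φ(0),φ(5)) = (2,3) ∈ E(G2) ✓
  (0,6) → (φ(0),φ(6)) = (2,8) ∈ E(G2) ✓
  (0,9) → (φ(0),φ(9)) = (2,6) ∈ E(G2) ✓
  (1,2) → (φ(1),φ(2)) = (0,4) ∈ E(G2) ✓
  (1,4) → (φ(1),φ(4)) = (4,5) ∈ E(G2) ✓
  (1,6) → (φ(1),φ(6)) = (4,8) ∈ E(G2) ✓
  (1,7) → (φ(1),φ(7)) = (1,4) ∈ E(G2) ✓
  (1,9) → (φ(1),φ(9)) = (4,6) ∈ E(G2) ✓
  (2,6) → (φ(2),φ(6)) = (0,8) ∈ E(G2) ✓
  (3,4) → (φ(3),φ(4)) = (5,9) ∈ E(G2) ✓
  (3,5) → (φ(3),φ(5)) = (3,9) ∈ E(G2) ✓
  (3,6) → (φ(3),φ(6)) = (8,9) ∈ E(G2) ✓
  (3,7) → (φ(3),φ(7)) = (1,9) ∈ E(G2) ✓
  (4,5) → (φ(4),φ(5)) = (3,5) ∈ E(G2) ✓
  (4,6) → (φ(4),φ(6)) = (5,8) ∈ E(G2) ✓
  (4,7) → (φ(4),φ(7)) = (1,5) ∈ E(G2) ✓
  (5,6) → (φ(5),φ(6)) = (3,8) ∈ E(G2) ✓
  (5,8) → (φ(5),φ(8)) = (3,7) ∈ E(G2) ✓
  (6,7) → (φ(6),φ(7)) = (1,8) ∈ E(G2) ✓
  (6,8) → (φ(6),φ(8)) = (7,8) ∈ E(G2) ✓
  (7,9) → (φ(7),φ(9)) = (1,6) ∈ E(G2) ✓
  (8,9) → (φ(8),φ(9)) = (6,7) ∈ E(G2) ✓
All 22 edges of G1 map to edges of G2, and |E(G1)| = |E(G2)| = 22, so φ is a bijection on edges as well as vertices. Hence G1 ≅ G2.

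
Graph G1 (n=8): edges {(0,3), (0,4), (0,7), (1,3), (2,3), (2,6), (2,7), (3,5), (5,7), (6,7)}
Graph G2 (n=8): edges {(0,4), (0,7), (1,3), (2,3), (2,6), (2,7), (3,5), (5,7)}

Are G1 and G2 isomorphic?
No, not isomorphic

The graphs are NOT isomorphic.

Counting edges: G1 has 10 edge(s); G2 has 8 edge(s).
Edge count is an isomorphism invariant (a bijection on vertices induces a bijection on edges), so differing edge counts rule out isomorphism.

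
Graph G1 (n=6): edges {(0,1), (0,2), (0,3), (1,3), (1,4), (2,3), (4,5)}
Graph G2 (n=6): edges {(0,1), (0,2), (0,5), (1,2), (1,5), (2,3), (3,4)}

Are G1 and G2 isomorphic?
Yes, isomorphic

The graphs are isomorphic.
One valid mapping φ: V(G1) → V(G2): 0→0, 1→2, 2→5, 3→1, 4→3, 5→4

Verify φ preserves adjacency — for each edge of G1, its image is an edge of G2:
  (0,1) → (φ(0),φ(1)) = (0,2) ∈ E(G2) ✓
  (0,2) → (φ(0),φ(2)) = (0,5) ∈ E(G2) ✓
  (0,3) → (φ(0),φ(3)) = (0,1) ∈ E(G2) ✓
  (1,3) → (φ(1),φ(3)) = (1,2) ∈ E(G2) ✓
  (1,4) → (φ(1),φ(4)) = (2,3) ∈ E(G2) ✓
  (2,3) → (φ(2),φ(3)) = (1,5) ∈ E(G2) ✓
  (4,5) → (φ(4),φ(5)) = (3,4) ∈ E(G2) ✓
All 7 edges of G1 map to edges of G2, and |E(G1)| = |E(G2)| = 7, so φ is a bijection on edges as well as vertices. Hence G1 ≅ G2.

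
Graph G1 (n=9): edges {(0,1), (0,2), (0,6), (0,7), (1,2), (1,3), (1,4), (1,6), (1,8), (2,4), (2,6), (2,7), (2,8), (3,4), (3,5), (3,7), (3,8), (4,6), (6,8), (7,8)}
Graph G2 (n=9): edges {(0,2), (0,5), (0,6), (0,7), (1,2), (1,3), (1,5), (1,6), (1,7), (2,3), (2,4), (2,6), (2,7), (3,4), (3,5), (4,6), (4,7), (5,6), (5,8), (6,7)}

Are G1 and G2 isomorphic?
Yes, isomorphic

The graphs are isomorphic.
One valid mapping φ: V(G1) → V(G2): 0→4, 1→6, 2→2, 3→5, 4→0, 5→8, 6→7, 7→3, 8→1

Verify φ preserves adjacency — for each edge of G1, its image is an edge of G2:
  (0,1) → (φ(0),φ(1)) = (4,6) ∈ E(G2) ✓
  (0,2) → (φ(0),φ(2)) = (2,4) ∈ E(G2) ✓
  (0,6) → (φ(0),φ(6)) = (4,7) ∈ E(G2) ✓
  (0,7) → (φ(0),φ(7)) = (3,4) ∈ E(G2) ✓
  (1,2) → (φ(1),φ(2)) = (2,6) ∈ E(G2) ✓
  (1,3) → (φ(1),φ(3)) = (5,6) ∈ E(G2) ✓
  (1,4) → (φ(1),φ(4)) = (0,6) ∈ E(G2) ✓
  (1,6) → (φ(1),φ(6)) = (6,7) ∈ E(G2) ✓
  (1,8) → (φ(1),φ(8)) = (1,6) ∈ E(G2) ✓
  (2,4) → (φ(2),φ(4)) = (0,2) ∈ E(G2) ✓
  (2,6) → (φ(2),φ(6)) = (2,7) ∈ E(G2) ✓
  (2,7) → (φ(2),φ(7)) = (2,3) ∈ E(G2) ✓
  (2,8) → (φ(2),φ(8)) = (1,2) ∈ E(G2) ✓
  (3,4) → (φ(3),φ(4)) = (0,5) ∈ E(G2) ✓
  (3,5) → (φ(3),φ(5)) = (5,8) ∈ E(G2) ✓
  (3,7) → (φ(3),φ(7)) = (3,5) ∈ E(G2) ✓
  (3,8) → (φ(3),φ(8)) = (1,5) ∈ E(G2) ✓
  (4,6) → (φ(4),φ(6)) = (0,7) ∈ E(G2) ✓
  (6,8) → (φ(6),φ(8)) = (1,7) ∈ E(G2) ✓
  (7,8) → (φ(7),φ(8)) = (1,3) ∈ E(G2) ✓
All 20 edges of G1 map to edges of G2, and |E(G1)| = |E(G2)| = 20, so φ is a bijection on edges as well as vertices. Hence G1 ≅ G2.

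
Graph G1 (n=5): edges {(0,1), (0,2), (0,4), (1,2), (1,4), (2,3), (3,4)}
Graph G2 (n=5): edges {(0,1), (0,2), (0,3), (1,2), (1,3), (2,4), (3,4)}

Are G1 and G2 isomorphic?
Yes, isomorphic

The graphs are isomorphic.
One valid mapping φ: V(G1) → V(G2): 0→0, 1→1, 2→2, 3→4, 4→3

Verify φ preserves adjacency — for each edge of G1, its image is an edge of G2:
  (0,1) → (φ(0),φ(1)) = (0,1) ∈ E(G2) ✓
  (0,2) → (φ(0),φ(2)) = (0,2) ∈ E(G2) ✓
  (0,4) → (φ(0),φ(4)) = (0,3) ∈ E(G2) ✓
  (1,2) → (φ(1),φ(2)) = (1,2) ∈ E(G2) ✓
  (1,4) → (φ(1),φ(4)) = (1,3) ∈ E(G2) ✓
  (2,3) → (φ(2),φ(3)) = (2,4) ∈ E(G2) ✓
  (3,4) → (φ(3),φ(4)) = (3,4) ∈ E(G2) ✓
All 7 edges of G1 map to edges of G2, and |E(G1)| = |E(G2)| = 7, so φ is a bijection on edges as well as vertices. Hence G1 ≅ G2.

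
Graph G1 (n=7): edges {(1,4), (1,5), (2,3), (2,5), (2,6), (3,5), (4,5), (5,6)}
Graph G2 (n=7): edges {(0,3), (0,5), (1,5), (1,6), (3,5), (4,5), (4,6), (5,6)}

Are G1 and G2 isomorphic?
Yes, isomorphic

The graphs are isomorphic.
One valid mapping φ: V(G1) → V(G2): 0→2, 1→0, 2→6, 3→1, 4→3, 5→5, 6→4

Verify φ preserves adjacency — for each edge of G1, its image is an edge of G2:
  (1,4) → (φ(1),φ(4)) = (0,3) ∈ E(G2) ✓
  (1,5) → (φ(1),φ(5)) = (0,5) ∈ E(G2) ✓
  (2,3) → (φ(2),φ(3)) = (1,6) ∈ E(G2) ✓
  (2,5) → (φ(2),φ(5)) = (5,6) ∈ E(G2) ✓
  (2,6) → (φ(2),φ(6)) = (4,6) ∈ E(G2) ✓
  (3,5) → (φ(3),φ(5)) = (1,5) ∈ E(G2) ✓
  (4,5) → (φ(4),φ(5)) = (3,5) ∈ E(G2) ✓
  (5,6) → (φ(5),φ(6)) = (4,5) ∈ E(G2) ✓
All 8 edges of G1 map to edges of G2, and |E(G1)| = |E(G2)| = 8, so φ is a bijection on edges as well as vertices. Hence G1 ≅ G2.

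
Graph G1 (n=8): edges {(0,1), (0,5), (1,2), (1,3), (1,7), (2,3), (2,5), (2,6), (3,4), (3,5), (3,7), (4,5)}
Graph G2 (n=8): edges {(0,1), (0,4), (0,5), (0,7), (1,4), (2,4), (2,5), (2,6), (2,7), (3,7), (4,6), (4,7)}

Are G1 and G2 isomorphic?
Yes, isomorphic

The graphs are isomorphic.
One valid mapping φ: V(G1) → V(G2): 0→5, 1→0, 2→7, 3→4, 4→6, 5→2, 6→3, 7→1

Verify φ preserves adjacency — for each edge of G1, its image is an edge of G2:
  (0,1) → (φ(0),φ(1)) = (0,5) ∈ E(G2) ✓
  (0,5) → (φ(0),φ(5)) = (2,5) ∈ E(G2) ✓
  (1,2) → (φ(1),φ(2)) = (0,7) ∈ E(G2) ✓
  (1,3) → (φ(1),φ(3)) = (0,4) ∈ E(G2) ✓
  (1,7) → (φ(1),φ(7)) = (0,1) ∈ E(G2) ✓
  (2,3) → (φ(2),φ(3)) = (4,7) ∈ E(G2) ✓
  (2,5) → (φ(2),φ(5)) = (2,7) ∈ E(G2) ✓
  (2,6) → (φ(2),φ(6)) = (3,7) ∈ E(G2) ✓
  (3,4) → (φ(3),φ(4)) = (4,6) ∈ E(G2) ✓
  (3,5) → (φ(3),φ(5)) = (2,4) ∈ E(G2) ✓
  (3,7) → (φ(3),φ(7)) = (1,4) ∈ E(G2) ✓
  (4,5) → (φ(4),φ(5)) = (2,6) ∈ E(G2) ✓
All 12 edges of G1 map to edges of G2, and |E(G1)| = |E(G2)| = 12, so φ is a bijection on edges as well as vertices. Hence G1 ≅ G2.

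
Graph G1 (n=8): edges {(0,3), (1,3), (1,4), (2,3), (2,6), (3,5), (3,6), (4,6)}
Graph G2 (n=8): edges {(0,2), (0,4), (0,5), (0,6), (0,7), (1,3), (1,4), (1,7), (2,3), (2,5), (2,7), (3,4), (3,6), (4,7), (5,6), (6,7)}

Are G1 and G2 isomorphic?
No, not isomorphic

The graphs are NOT isomorphic.

Degrees in G1: deg(0)=1, deg(1)=2, deg(2)=2, deg(3)=5, deg(4)=2, deg(5)=1, deg(6)=3, deg(7)=0.
Sorted degree sequence of G1: [5, 3, 2, 2, 2, 1, 1, 0].
Degrees in G2: deg(0)=5, deg(1)=3, deg(2)=4, deg(3)=4, deg(4)=4, deg(5)=3, deg(6)=4, deg(7)=5.
Sorted degree sequence of G2: [5, 5, 4, 4, 4, 4, 3, 3].
The (sorted) degree sequence is an isomorphism invariant, so since G1 and G2 have different degree sequences they cannot be isomorphic.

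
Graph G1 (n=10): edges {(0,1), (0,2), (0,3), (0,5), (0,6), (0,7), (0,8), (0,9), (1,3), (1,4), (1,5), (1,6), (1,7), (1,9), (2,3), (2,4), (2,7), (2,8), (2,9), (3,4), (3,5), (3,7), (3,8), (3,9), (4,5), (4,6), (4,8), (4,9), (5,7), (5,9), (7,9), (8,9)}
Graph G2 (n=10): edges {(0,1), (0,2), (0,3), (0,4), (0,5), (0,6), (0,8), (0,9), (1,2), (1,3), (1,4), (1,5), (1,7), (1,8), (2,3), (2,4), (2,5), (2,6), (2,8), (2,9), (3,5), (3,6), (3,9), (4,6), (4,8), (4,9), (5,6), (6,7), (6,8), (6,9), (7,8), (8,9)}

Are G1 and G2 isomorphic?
Yes, isomorphic

The graphs are isomorphic.
One valid mapping φ: V(G1) → V(G2): 0→6, 1→8, 2→3, 3→2, 4→1, 5→4, 6→7, 7→9, 8→5, 9→0

Verify φ preserves adjacency — for each edge of G1, its image is an edge of G2:
  (0,1) → (φ(0),φ(1)) = (6,8) ∈ E(G2) ✓
  (0,2) → (φ(0),φ(2)) = (3,6) ∈ E(G2) ✓
  (0,3) → (φ(0),φ(3)) = (2,6) ∈ E(G2) ✓
  (0,5) → (φ(0),φ(5)) = (4,6) ∈ E(G2) ✓
  (0,6) → (φ(0),φ(6)) = (6,7) ∈ E(G2) ✓
  (0,7) → (φ(0),φ(7)) = (6,9) ∈ E(G2) ✓
  (0,8) → (φ(0),φ(8)) = (5,6) ∈ E(G2) ✓
  (0,9) → (φ(0),φ(9)) = (0,6) ∈ E(G2) ✓
  (1,3) → (φ(1),φ(3)) = (2,8) ∈ E(G2) ✓
  (1,4) → (φ(1),φ(4)) = (1,8) ∈ E(G2) ✓
  (1,5) → (φ(1),φ(5)) = (4,8) ∈ E(G2) ✓
  (1,6) → (φ(1),φ(6)) = (7,8) ∈ E(G2) ✓
  (1,7) → (φ(1),φ(7)) = (8,9) ∈ E(G2) ✓
  (1,9) → (φ(1),φ(9)) = (0,8) ∈ E(G2) ✓
  (2,3) → (φ(2),φ(3)) = (2,3) ∈ E(G2) ✓
  (2,4) → (φ(2),φ(4)) = (1,3) ∈ E(G2) ✓
  (2,7) → (φ(2),φ(7)) = (3,9) ∈ E(G2) ✓
  (2,8) → (φ(2),φ(8)) = (3,5) ∈ E(G2) ✓
  (2,9) → (φ(2),φ(9)) = (0,3) ∈ E(G2) ✓
  (3,4) → (φ(3),φ(4)) = (1,2) ∈ E(G2) ✓
  (3,5) → (φ(3),φ(5)) = (2,4) ∈ E(G2) ✓
  (3,7) → (φ(3),φ(7)) = (2,9) ∈ E(G2) ✓
  (3,8) → (φ(3),φ(8)) = (2,5) ∈ E(G2) ✓
  (3,9) → (φ(3),φ(9)) = (0,2) ∈ E(G2) ✓
  (4,5) → (φ(4),φ(5)) = (1,4) ∈ E(G2) ✓
  (4,6) → (φ(4),φ(6)) = (1,7) ∈ E(G2) ✓
  (4,8) → (φ(4),φ(8)) = (1,5) ∈ E(G2) ✓
  (4,9) → (φ(4),φ(9)) = (0,1) ∈ E(G2) ✓
  (5,7) → (φ(5),φ(7)) = (4,9) ∈ E(G2) ✓
  (5,9) → (φ(5),φ(9)) = (0,4) ∈ E(G2) ✓
  (7,9) → (φ(7),φ(9)) = (0,9) ∈ E(G2) ✓
  (8,9) → (φ(8),φ(9)) = (0,5) ∈ E(G2) ✓
All 32 edges of G1 map to edges of G2, and |E(G1)| = |E(G2)| = 32, so φ is a bijection on edges as well as vertices. Hence G1 ≅ G2.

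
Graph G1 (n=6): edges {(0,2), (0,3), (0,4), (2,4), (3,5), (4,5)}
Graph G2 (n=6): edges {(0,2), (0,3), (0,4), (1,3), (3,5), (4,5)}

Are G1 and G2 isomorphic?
No, not isomorphic

The graphs are NOT isomorphic.

Degrees in G1: deg(0)=3, deg(1)=0, deg(2)=2, deg(3)=2, deg(4)=3, deg(5)=2.
Sorted degree sequence of G1: [3, 3, 2, 2, 2, 0].
Degrees in G2: deg(0)=3, deg(1)=1, deg(2)=1, deg(3)=3, deg(4)=2, deg(5)=2.
Sorted degree sequence of G2: [3, 3, 2, 2, 1, 1].
The (sorted) degree sequence is an isomorphism invariant, so since G1 and G2 have different degree sequences they cannot be isomorphic.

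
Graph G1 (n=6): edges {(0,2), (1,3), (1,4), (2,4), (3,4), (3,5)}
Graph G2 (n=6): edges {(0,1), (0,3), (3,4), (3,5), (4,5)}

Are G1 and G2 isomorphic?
No, not isomorphic

The graphs are NOT isomorphic.

Connected components of G1: 1 component(s) with vertex sets [[0, 1, 2, 3, 4, 5]], sizes [6].
Connected components of G2: 2 component(s) with vertex sets [[2], [0, 1, 3, 4, 5]], sizes [1, 5].
The number of connected components (and the multiset of component sizes) is an isomorphism invariant — an isomorphism maps each component of G1 bijectively onto a component of G2. Since G1 has 1 component(s) and G2 has 2, they cannot be isomorphic.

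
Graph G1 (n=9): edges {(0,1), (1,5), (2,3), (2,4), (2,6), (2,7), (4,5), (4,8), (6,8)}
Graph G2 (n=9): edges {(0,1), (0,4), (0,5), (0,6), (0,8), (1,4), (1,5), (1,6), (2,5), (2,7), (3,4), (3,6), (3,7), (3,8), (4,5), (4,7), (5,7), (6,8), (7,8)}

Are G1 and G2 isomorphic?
No, not isomorphic

The graphs are NOT isomorphic.

Degrees in G1: deg(0)=1, deg(1)=2, deg(2)=4, deg(3)=1, deg(4)=3, deg(5)=2, deg(6)=2, deg(7)=1, deg(8)=2.
Sorted degree sequence of G1: [4, 3, 2, 2, 2, 2, 1, 1, 1].
Degrees in G2: deg(0)=5, deg(1)=4, deg(2)=2, deg(3)=4, deg(4)=5, deg(5)=5, deg(6)=4, deg(7)=5, deg(8)=4.
Sorted degree sequence of G2: [5, 5, 5, 5, 4, 4, 4, 4, 2].
The (sorted) degree sequence is an isomorphism invariant, so since G1 and G2 have different degree sequences they cannot be isomorphic.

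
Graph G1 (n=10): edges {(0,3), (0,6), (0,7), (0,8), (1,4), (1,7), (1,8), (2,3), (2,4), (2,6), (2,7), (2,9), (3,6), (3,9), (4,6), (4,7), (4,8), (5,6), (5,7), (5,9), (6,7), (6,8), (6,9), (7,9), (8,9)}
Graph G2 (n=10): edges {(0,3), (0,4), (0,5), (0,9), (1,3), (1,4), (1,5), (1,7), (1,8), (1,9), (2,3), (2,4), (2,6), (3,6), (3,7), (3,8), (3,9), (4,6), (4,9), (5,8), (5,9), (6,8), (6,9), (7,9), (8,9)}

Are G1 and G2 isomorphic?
Yes, isomorphic

The graphs are isomorphic.
One valid mapping φ: V(G1) → V(G2): 0→0, 1→2, 2→8, 3→5, 4→6, 5→7, 6→9, 7→3, 8→4, 9→1

Verify φ preserves adjacency — for each edge of G1, its image is an edge of G2:
  (0,3) → (φ(0),φ(3)) = (0,5) ∈ E(G2) ✓
  (0,6) → (φ(0),φ(6)) = (0,9) ∈ E(G2) ✓
  (0,7) → (φ(0),φ(7)) = (0,3) ∈ E(G2) ✓
  (0,8) → (φ(0),φ(8)) = (0,4) ∈ E(G2) ✓
  (1,4) → (φ(1),φ(4)) = (2,6) ∈ E(G2) ✓
  (1,7) → (φ(1),φ(7)) = (2,3) ∈ E(G2) ✓
  (1,8) → (φ(1),φ(8)) = (2,4) ∈ E(G2) ✓
  (2,3) → (φ(2),φ(3)) = (5,8) ∈ E(G2) ✓
  (2,4) → (φ(2),φ(4)) = (6,8) ∈ E(G2) ✓
  (2,6) → (φ(2),φ(6)) = (8,9) ∈ E(G2) ✓
  (2,7) → (φ(2),φ(7)) = (3,8) ∈ E(G2) ✓
  (2,9) → (φ(2),φ(9)) = (1,8) ∈ E(G2) ✓
  (3,6) → (φ(3),φ(6)) = (5,9) ∈ E(G2) ✓
  (3,9) → (φ(3),φ(9)) = (1,5) ∈ E(G2) ✓
  (4,6) → (φ(4),φ(6)) = (6,9) ∈ E(G2) ✓
  (4,7) → (φ(4),φ(7)) = (3,6) ∈ E(G2) ✓
  (4,8) → (φ(4),φ(8)) = (4,6) ∈ E(G2) ✓
  (5,6) → (φ(5),φ(6)) = (7,9) ∈ E(G2) ✓
  (5,7) → (φ(5),φ(7)) = (3,7) ∈ E(G2) ✓
  (5,9) → (φ(5),φ(9)) = (1,7) ∈ E(G2) ✓
  (6,7) → (φ(6),φ(7)) = (3,9) ∈ E(G2) ✓
  (6,8) → (φ(6),φ(8)) = (4,9) ∈ E(G2) ✓
  (6,9) → (φ(6),φ(9)) = (1,9) ∈ E(G2) ✓
  (7,9) → (φ(7),φ(9)) = (1,3) ∈ E(G2) ✓
  (8,9) → (φ(8),φ(9)) = (1,4) ∈ E(G2) ✓
All 25 edges of G1 map to edges of G2, and |E(G1)| = |E(G2)| = 25, so φ is a bijection on edges as well as vertices. Hence G1 ≅ G2.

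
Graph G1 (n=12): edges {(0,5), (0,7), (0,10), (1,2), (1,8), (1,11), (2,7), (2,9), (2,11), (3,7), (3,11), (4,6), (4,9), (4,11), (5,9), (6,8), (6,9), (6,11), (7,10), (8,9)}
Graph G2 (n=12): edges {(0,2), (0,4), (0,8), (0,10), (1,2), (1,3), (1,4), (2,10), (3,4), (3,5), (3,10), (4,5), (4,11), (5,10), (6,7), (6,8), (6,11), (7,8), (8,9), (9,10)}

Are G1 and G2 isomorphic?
Yes, isomorphic

The graphs are isomorphic.
One valid mapping φ: V(G1) → V(G2): 0→6, 1→2, 2→0, 3→9, 4→5, 5→11, 6→3, 7→8, 8→1, 9→4, 10→7, 11→10

Verify φ preserves adjacency — for each edge of G1, its image is an edge of G2:
  (0,5) → (φ(0),φ(5)) = (6,11) ∈ E(G2) ✓
  (0,7) → (φ(0),φ(7)) = (6,8) ∈ E(G2) ✓
  (0,10) → (φ(0),φ(10)) = (6,7) ∈ E(G2) ✓
  (1,2) → (φ(1),φ(2)) = (0,2) ∈ E(G2) ✓
  (1,8) → (φ(1),φ(8)) = (1,2) ∈ E(G2) ✓
  (1,11) → (φ(1),φ(11)) = (2,10) ∈ E(G2) ✓
  (2,7) → (φ(2),φ(7)) = (0,8) ∈ E(G2) ✓
  (2,9) → (φ(2),φ(9)) = (0,4) ∈ E(G2) ✓
  (2,11) → (φ(2),φ(11)) = (0,10) ∈ E(G2) ✓
  (3,7) → (φ(3),φ(7)) = (8,9) ∈ E(G2) ✓
  (3,11) → (φ(3),φ(11)) = (9,10) ∈ E(G2) ✓
  (4,6) → (φ(4),φ(6)) = (3,5) ∈ E(G2) ✓
  (4,9) → (φ(4),φ(9)) = (4,5) ∈ E(G2) ✓
  (4,11) → (φ(4),φ(11)) = (5,10) ∈ E(G2) ✓
  (5,9) → (φ(5),φ(9)) = (4,11) ∈ E(G2) ✓
  (6,8) → (φ(6),φ(8)) = (1,3) ∈ E(G2) ✓
  (6,9) → (φ(6),φ(9)) = (3,4) ∈ E(G2) ✓
  (6,11) → (φ(6),φ(11)) = (3,10) ∈ E(G2) ✓
  (7,10) → (φ(7),φ(10)) = (7,8) ∈ E(G2) ✓
  (8,9) → (φ(8),φ(9)) = (1,4) ∈ E(G2) ✓
All 20 edges of G1 map to edges of G2, and |E(G1)| = |E(G2)| = 20, so φ is a bijection on edges as well as vertices. Hence G1 ≅ G2.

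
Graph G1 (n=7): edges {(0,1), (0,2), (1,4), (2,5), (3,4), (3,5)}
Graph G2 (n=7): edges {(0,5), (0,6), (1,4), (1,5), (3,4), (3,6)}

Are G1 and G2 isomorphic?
Yes, isomorphic

The graphs are isomorphic.
One valid mapping φ: V(G1) → V(G2): 0→4, 1→1, 2→3, 3→0, 4→5, 5→6, 6→2

Verify φ preserves adjacency — for each edge of G1, its image is an edge of G2:
  (0,1) → (φ(0),φ(1)) = (1,4) ∈ E(G2) ✓
  (0,2) → (φ(0),φ(2)) = (3,4) ∈ E(G2) ✓
  (1,4) → (φ(1),φ(4)) = (1,5) ∈ E(G2) ✓
  (2,5) → (φ(2),φ(5)) = (3,6) ∈ E(G2) ✓
  (3,4) → (φ(3),φ(4)) = (0,5) ∈ E(G2) ✓
  (3,5) → (φ(3),φ(5)) = (0,6) ∈ E(G2) ✓
All 6 edges of G1 map to edges of G2, and |E(G1)| = |E(G2)| = 6, so φ is a bijection on edges as well as vertices. Hence G1 ≅ G2.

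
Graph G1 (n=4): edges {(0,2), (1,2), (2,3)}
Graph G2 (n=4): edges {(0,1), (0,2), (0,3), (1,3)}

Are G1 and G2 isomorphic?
No, not isomorphic

The graphs are NOT isomorphic.

Counting triangles (3-cliques): G1 has 0, G2 has 1.
Triangle count is an isomorphism invariant, so differing triangle counts rule out isomorphism.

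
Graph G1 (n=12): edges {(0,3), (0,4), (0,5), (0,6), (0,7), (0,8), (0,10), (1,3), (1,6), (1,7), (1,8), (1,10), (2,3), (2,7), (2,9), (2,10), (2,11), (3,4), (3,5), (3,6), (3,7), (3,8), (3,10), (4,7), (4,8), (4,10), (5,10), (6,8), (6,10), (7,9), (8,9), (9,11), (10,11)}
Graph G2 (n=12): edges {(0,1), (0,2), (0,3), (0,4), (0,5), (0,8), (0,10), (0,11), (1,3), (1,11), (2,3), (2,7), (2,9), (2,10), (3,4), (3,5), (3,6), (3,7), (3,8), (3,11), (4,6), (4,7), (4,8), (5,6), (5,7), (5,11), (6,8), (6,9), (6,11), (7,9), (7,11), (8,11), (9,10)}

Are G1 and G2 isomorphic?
Yes, isomorphic

The graphs are isomorphic.
One valid mapping φ: V(G1) → V(G2): 0→11, 1→4, 2→2, 3→3, 4→5, 5→1, 6→8, 7→7, 8→6, 9→9, 10→0, 11→10

Verify φ preserves adjacency — for each edge of G1, its image is an edge of G2:
  (0,3) → (φ(0),φ(3)) = (3,11) ∈ E(G2) ✓
  (0,4) → (φ(0),φ(4)) = (5,11) ∈ E(G2) ✓
  (0,5) → (φ(0),φ(5)) = (1,11) ∈ E(G2) ✓
  (0,6) → (φ(0),φ(6)) = (8,11) ∈ E(G2) ✓
  (0,7) → (φ(0),φ(7)) = (7,11) ∈ E(G2) ✓
  (0,8) → (φ(0),φ(8)) = (6,11) ∈ E(G2) ✓
  (0,10) → (φ(0),φ(10)) = (0,11) ∈ E(G2) ✓
  (1,3) → (φ(1),φ(3)) = (3,4) ∈ E(G2) ✓
  (1,6) → (φ(1),φ(6)) = (4,8) ∈ E(G2) ✓
  (1,7) → (φ(1),φ(7)) = (4,7) ∈ E(G2) ✓
  (1,8) → (φ(1),φ(8)) = (4,6) ∈ E(G2) ✓
  (1,10) → (φ(1),φ(10)) = (0,4) ∈ E(G2) ✓
  (2,3) → (φ(2),φ(3)) = (2,3) ∈ E(G2) ✓
  (2,7) → (φ(2),φ(7)) = (2,7) ∈ E(G2) ✓
  (2,9) → (φ(2),φ(9)) = (2,9) ∈ E(G2) ✓
  (2,10) → (φ(2),φ(10)) = (0,2) ∈ E(G2) ✓
  (2,11) → (φ(2),φ(11)) = (2,10) ∈ E(G2) ✓
  (3,4) → (φ(3),φ(4)) = (3,5) ∈ E(G2) ✓
  (3,5) → (φ(3),φ(5)) = (1,3) ∈ E(G2) ✓
  (3,6) → (φ(3),φ(6)) = (3,8) ∈ E(G2) ✓
  (3,7) → (φ(3),φ(7)) = (3,7) ∈ E(G2) ✓
  (3,8) → (φ(3),φ(8)) = (3,6) ∈ E(G2) ✓
  (3,10) → (φ(3),φ(10)) = (0,3) ∈ E(G2) ✓
  (4,7) → (φ(4),φ(7)) = (5,7) ∈ E(G2) ✓
  (4,8) → (φ(4),φ(8)) = (5,6) ∈ E(G2) ✓
  (4,10) → (φ(4),φ(10)) = (0,5) ∈ E(G2) ✓
  (5,10) → (φ(5),φ(10)) = (0,1) ∈ E(G2) ✓
  (6,8) → (φ(6),φ(8)) = (6,8) ∈ E(G2) ✓
  (6,10) → (φ(6),φ(10)) = (0,8) ∈ E(G2) ✓
  (7,9) → (φ(7),φ(9)) = (7,9) ∈ E(G2) ✓
  (8,9) → (φ(8),φ(9)) = (6,9) ∈ E(G2) ✓
  (9,11) → (φ(9),φ(11)) = (9,10) ∈ E(G2) ✓
  (10,11) → (φ(10),φ(11)) = (0,10) ∈ E(G2) ✓
All 33 edges of G1 map to edges of G2, and |E(G1)| = |E(G2)| = 33, so φ is a bijection on edges as well as vertices. Hence G1 ≅ G2.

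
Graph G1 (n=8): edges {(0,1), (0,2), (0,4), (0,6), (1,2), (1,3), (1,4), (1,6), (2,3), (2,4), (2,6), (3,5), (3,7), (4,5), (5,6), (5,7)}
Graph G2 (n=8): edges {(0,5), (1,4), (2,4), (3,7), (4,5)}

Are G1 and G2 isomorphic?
No, not isomorphic

The graphs are NOT isomorphic.

Connected components of G1: 1 component(s) with vertex sets [[0, 1, 2, 3, 4, 5, 6, 7]], sizes [8].
Connected components of G2: 3 component(s) with vertex sets [[6], [3, 7], [0, 1, 2, 4, 5]], sizes [1, 2, 5].
The number of connected components (and the multiset of component sizes) is an isomorphism invariant — an isomorphism maps each component of G1 bijectively onto a component of G2. Since G1 has 1 component(s) and G2 has 3, they cannot be isomorphic.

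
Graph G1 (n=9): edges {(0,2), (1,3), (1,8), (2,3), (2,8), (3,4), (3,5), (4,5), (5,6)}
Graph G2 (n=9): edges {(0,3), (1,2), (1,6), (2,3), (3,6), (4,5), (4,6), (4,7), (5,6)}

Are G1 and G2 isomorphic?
Yes, isomorphic

The graphs are isomorphic.
One valid mapping φ: V(G1) → V(G2): 0→0, 1→1, 2→3, 3→6, 4→5, 5→4, 6→7, 7→8, 8→2

Verify φ preserves adjacency — for each edge of G1, its image is an edge of G2:
  (0,2) → (φ(0),φ(2)) = (0,3) ∈ E(G2) ✓
  (1,3) → (φ(1),φ(3)) = (1,6) ∈ E(G2) ✓
  (1,8) → (φ(1),φ(8)) = (1,2) ∈ E(G2) ✓
  (2,3) → (φ(2),φ(3)) = (3,6) ∈ E(G2) ✓
  (2,8) → (φ(2),φ(8)) = (2,3) ∈ E(G2) ✓
  (3,4) → (φ(3),φ(4)) = (5,6) ∈ E(G2) ✓
  (3,5) → (φ(3),φ(5)) = (4,6) ∈ E(G2) ✓
  (4,5) → (φ(4),φ(5)) = (4,5) ∈ E(G2) ✓
  (5,6) → (φ(5),φ(6)) = (4,7) ∈ E(G2) ✓
All 9 edges of G1 map to edges of G2, and |E(G1)| = |E(G2)| = 9, so φ is a bijection on edges as well as vertices. Hence G1 ≅ G2.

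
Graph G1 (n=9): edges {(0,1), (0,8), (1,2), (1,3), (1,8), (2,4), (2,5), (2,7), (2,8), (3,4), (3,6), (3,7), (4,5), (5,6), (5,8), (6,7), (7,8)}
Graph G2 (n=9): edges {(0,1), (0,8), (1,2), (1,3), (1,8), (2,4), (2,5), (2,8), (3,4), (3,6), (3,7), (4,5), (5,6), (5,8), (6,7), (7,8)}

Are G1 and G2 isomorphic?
No, not isomorphic

The graphs are NOT isomorphic.

Counting edges: G1 has 17 edge(s); G2 has 16 edge(s).
Edge count is an isomorphism invariant (a bijection on vertices induces a bijection on edges), so differing edge counts rule out isomorphism.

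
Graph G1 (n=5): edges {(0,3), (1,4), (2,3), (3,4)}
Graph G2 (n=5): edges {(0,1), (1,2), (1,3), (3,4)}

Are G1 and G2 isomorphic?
Yes, isomorphic

The graphs are isomorphic.
One valid mapping φ: V(G1) → V(G2): 0→0, 1→4, 2→2, 3→1, 4→3

Verify φ preserves adjacency — for each edge of G1, its image is an edge of G2:
  (0,3) → (φ(0),φ(3)) = (0,1) ∈ E(G2) ✓
  (1,4) → (φ(1),φ(4)) = (3,4) ∈ E(G2) ✓
  (2,3) → (φ(2),φ(3)) = (1,2) ∈ E(G2) ✓
  (3,4) → (φ(3),φ(4)) = (1,3) ∈ E(G2) ✓
All 4 edges of G1 map to edges of G2, and |E(G1)| = |E(G2)| = 4, so φ is a bijection on edges as well as vertices. Hence G1 ≅ G2.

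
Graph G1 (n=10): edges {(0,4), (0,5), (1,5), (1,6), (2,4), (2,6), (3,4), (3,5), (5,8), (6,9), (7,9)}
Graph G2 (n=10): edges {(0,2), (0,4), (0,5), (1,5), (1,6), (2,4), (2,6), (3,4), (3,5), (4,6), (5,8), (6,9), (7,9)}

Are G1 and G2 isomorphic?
No, not isomorphic

The graphs are NOT isomorphic.

Counting edges: G1 has 11 edge(s); G2 has 13 edge(s).
Edge count is an isomorphism invariant (a bijection on vertices induces a bijection on edges), so differing edge counts rule out isomorphism.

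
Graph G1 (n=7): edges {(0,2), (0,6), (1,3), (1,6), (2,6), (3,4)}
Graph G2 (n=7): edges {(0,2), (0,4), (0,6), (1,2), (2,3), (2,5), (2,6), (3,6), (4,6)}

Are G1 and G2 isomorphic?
No, not isomorphic

The graphs are NOT isomorphic.

Connected components of G1: 2 component(s) with vertex sets [[5], [0, 1, 2, 3, 4, 6]], sizes [1, 6].
Connected components of G2: 1 component(s) with vertex sets [[0, 1, 2, 3, 4, 5, 6]], sizes [7].
The number of connected components (and the multiset of component sizes) is an isomorphism invariant — an isomorphism maps each component of G1 bijectively onto a component of G2. Since G1 has 2 component(s) and G2 has 1, they cannot be isomorphic.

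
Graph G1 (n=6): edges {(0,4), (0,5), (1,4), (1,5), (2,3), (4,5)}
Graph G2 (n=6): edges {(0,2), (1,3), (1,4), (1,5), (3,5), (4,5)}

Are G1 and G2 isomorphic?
Yes, isomorphic

The graphs are isomorphic.
One valid mapping φ: V(G1) → V(G2): 0→4, 1→3, 2→0, 3→2, 4→5, 5→1

Verify φ preserves adjacency — for each edge of G1, its image is an edge of G2:
  (0,4) → (φ(0),φ(4)) = (4,5) ∈ E(G2) ✓
  (0,5) → (φ(0),φ(5)) = (1,4) ∈ E(G2) ✓
  (1,4) → (φ(1),φ(4)) = (3,5) ∈ E(G2) ✓
  (1,5) → (φ(1),φ(5)) = (1,3) ∈ E(G2) ✓
  (2,3) → (φ(2),φ(3)) = (0,2) ∈ E(G2) ✓
  (4,5) → (φ(4),φ(5)) = (1,5) ∈ E(G2) ✓
All 6 edges of G1 map to edges of G2, and |E(G1)| = |E(G2)| = 6, so φ is a bijection on edges as well as vertices. Hence G1 ≅ G2.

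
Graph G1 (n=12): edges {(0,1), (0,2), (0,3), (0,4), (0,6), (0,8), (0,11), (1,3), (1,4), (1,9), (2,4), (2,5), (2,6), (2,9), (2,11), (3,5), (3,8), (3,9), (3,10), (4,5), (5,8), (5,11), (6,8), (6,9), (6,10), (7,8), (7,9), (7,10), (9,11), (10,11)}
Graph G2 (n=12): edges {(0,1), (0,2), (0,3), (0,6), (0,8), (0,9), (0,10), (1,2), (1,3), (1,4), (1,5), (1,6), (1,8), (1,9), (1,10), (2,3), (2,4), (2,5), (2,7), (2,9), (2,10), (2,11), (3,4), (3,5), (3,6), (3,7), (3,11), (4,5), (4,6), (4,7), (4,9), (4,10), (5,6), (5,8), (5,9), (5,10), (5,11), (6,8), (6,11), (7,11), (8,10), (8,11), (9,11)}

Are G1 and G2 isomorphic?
No, not isomorphic

The graphs are NOT isomorphic.

Counting triangles (3-cliques): G1 has 13, G2 has 59.
Triangle count is an isomorphism invariant, so differing triangle counts rule out isomorphism.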